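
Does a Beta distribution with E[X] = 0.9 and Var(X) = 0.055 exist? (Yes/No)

Yes

A Beta with mean μ has variance μ(1−μ)/(α+β+1) < μ(1−μ).
Here μ(1−μ) = 0.9×0.1 = 0.09, and 0.055 < 0.09.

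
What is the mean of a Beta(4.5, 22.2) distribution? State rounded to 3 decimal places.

0.169

E[X] = α/(α+β) = 4.5/26.7 = 0.169.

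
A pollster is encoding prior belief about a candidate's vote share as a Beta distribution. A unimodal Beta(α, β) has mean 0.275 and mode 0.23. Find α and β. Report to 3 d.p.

Let s = α+β. Mean gives α = μs = 0.275s; mode gives (α−1)/(s−2) = 0.23.
Substituting: 0.275s − 1 = 0.23(s−2) = 0.23s − 0.46, so 0.045s = 0.54 and s = 12.0000.
Then α = 0.275×12.0000 = 3.300 and β = s−α = 8.700.

α = 3.300, β = 8.700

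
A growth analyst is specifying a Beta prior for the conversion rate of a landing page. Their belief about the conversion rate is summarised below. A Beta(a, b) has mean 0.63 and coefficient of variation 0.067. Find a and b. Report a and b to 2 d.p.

a = 81.79, b = 48.04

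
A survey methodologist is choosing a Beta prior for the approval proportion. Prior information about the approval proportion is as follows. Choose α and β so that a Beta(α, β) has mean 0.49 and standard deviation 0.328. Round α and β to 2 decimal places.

α = 0.65, β = 0.67

σ² = 0.328² = 0.107584.
With s = α+β, Var = μ(1−μ)/(s+1), so s+1 = (0.49×0.51)/0.107584 = 2.3228 and s = 1.3228.
α = μs = 0.65, β = (1−μ)s = 0.67.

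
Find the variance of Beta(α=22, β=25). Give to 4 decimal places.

0.0052

Var = αβ/[(α+β)²(α+β+1)] = (22×25)/(47²×48) = 550/106032 = 0.0052.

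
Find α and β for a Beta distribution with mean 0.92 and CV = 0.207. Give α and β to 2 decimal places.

Var = (CV·μ)² = (0.207×0.92)² = 0.036267.
α+β = μ(1−μ)/Var − 1 = 0.0736/0.036267 − 1 = 1.0294.
Thus α = 0.92·1.0294 = 0.95 and β = 0.08·1.0294 = 0.08.

α = 0.95, β = 0.08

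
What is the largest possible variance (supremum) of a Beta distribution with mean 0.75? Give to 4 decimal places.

For fixed mean μ the Beta variance is μ(1−μ)/(α+β+1), increasing as α+β decreases.
Its least upper bound (not attained) is μ(1−μ) = 0.75·0.25 = 0.1875.

0.1875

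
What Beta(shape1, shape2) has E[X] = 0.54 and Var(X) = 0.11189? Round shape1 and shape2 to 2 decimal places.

shape1 = 0.66, shape2 = 0.56

Write ν = shape1+shape2; then shape1 = μν and Var = μ(1−μ)/(ν+1).
ν = μ(1−μ)/Var − 1 = 0.2484/0.11189 − 1 = 1.2200.
shape1 = 0.54·1.2200 = 0.66, shape2 = 0.46·1.2200 = 0.56.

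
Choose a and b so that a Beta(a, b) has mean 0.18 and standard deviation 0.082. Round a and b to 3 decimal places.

σ² = 0.082² = 0.006724.
With s = a+b, Var = μ(1−μ)/(s+1), so s+1 = (0.18×0.82)/0.006724 = 21.9512 and s = 20.9512.
a = μs = 3.771, b = (1−μ)s = 17.180.

a = 3.771, b = 17.180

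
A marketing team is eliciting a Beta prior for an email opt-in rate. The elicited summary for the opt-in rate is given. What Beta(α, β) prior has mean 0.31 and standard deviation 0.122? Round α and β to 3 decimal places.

α = 4.145, β = 9.226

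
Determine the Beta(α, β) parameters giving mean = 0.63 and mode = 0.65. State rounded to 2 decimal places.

With s = α+β: μ = α/s and mode = (α−1)/(s−2). Eliminating α = μs,
μs − 1 = m(s−2) ⇒ s(μ−m) = 1−2m ⇒ s = -0.30/-0.02 = 15.0000.
So α = μs = 9.45, β = (1−μ)s = 5.55.

α = 9.45, β = 5.55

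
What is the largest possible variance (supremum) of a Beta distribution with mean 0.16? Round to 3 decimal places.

0.134

For fixed mean μ the Beta variance is μ(1−μ)/(α+β+1), increasing as α+β decreases.
Its least upper bound (not attained) is μ(1−μ) = 0.16·0.84 = 0.134.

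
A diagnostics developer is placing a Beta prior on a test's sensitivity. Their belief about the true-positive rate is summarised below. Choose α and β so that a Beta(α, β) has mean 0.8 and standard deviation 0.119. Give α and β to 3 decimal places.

σ² = 0.119² = 0.014161.
With s = α+β, Var = μ(1−μ)/(s+1), so s+1 = (0.8×0.2)/0.014161 = 11.2986 and s = 10.2986.
α = μs = 8.239, β = (1−μ)s = 2.060.

α = 8.239, β = 2.060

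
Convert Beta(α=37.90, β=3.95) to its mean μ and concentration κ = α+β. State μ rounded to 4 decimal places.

κ = α+β = 37.90+3.95 = 41.85; μ = α/κ = 37.90/41.85 = 0.9056.

μ = 0.9056, κ = 41.85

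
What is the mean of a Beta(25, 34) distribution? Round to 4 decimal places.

0.4237

The Beta mean is α/(α+β) = 25/(25+34) = 0.4237.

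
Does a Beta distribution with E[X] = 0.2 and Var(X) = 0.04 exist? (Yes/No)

Yes

For any Beta, Var(X) < E[X]·(1−E[X]).
Here μ(1−μ) = 0.2×0.8 = 0.16, and 0.04 < 0.16.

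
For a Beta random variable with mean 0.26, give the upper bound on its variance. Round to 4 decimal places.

Var = μ(1−μ)/(α+β+1), which approaches μ(1−μ) as α+β → 0.
So the supremum is μ(1−μ) = 0.26×0.74 = 0.1924.

0.1924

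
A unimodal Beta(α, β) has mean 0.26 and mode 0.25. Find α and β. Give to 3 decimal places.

With s = α+β: μ = α/s and mode = (α−1)/(s−2). Eliminating α = μs,
μs − 1 = m(s−2) ⇒ s(μ−m) = 1−2m ⇒ s = 0.50/0.01 = 50.0000.
So α = μs = 13.000, β = (1−μ)s = 37.000.

α = 13.000, β = 37.000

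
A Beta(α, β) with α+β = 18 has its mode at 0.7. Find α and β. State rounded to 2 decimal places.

α = 12.20, β = 5.80

Mode = (α−1)/(κ−2) with κ = α+β, so α−1 = 0.7·16 = 11.20.
α = 12.20; β = κ − α = 5.80.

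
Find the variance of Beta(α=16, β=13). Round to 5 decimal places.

0.00824

μ = 16/29 = 0.551724; Var = μ(1−μ)/(α+β+1) = 0.2473246/30 = 0.00824.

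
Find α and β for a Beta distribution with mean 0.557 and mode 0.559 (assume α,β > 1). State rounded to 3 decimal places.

With s = α+β: μ = α/s and mode = (α−1)/(s−2). Eliminating α = μs,
μs − 1 = m(s−2) ⇒ s(μ−m) = 1−2m ⇒ s = -0.118/-0.002 = 59.0000.
So α = μs = 32.863, β = (1−μ)s = 26.137.

α = 32.863, β = 26.137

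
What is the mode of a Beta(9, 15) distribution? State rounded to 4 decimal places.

0.3636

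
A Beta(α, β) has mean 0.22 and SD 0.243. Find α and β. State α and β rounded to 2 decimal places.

Variance = 0.243² = 0.059049. The moment-matching identity α+β = μ(1−μ)/Var − 1 gives
α+β = 0.1716/0.059049 − 1 = 1.9061, so α = μ·1.9061 = 0.42 and β = (1−μ)·1.9061 = 1.49.

α = 0.42, β = 1.49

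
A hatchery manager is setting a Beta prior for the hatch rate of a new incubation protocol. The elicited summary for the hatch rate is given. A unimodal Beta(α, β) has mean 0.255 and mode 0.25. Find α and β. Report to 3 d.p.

α = 25.500, β = 74.500

Let s = α+β. Mean gives α = μs = 0.255s; mode gives (α−1)/(s−2) = 0.25.
Substituting: 0.255s − 1 = 0.25(s−2) = 0.25s − 0.50, so 0.005s = 0.50 and s = 100.0000.
Then α = 0.255×100.0000 = 25.500 and β = s−α = 74.500.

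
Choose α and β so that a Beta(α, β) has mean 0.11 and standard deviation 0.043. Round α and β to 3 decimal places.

Variance = 0.043² = 0.001849. The moment-matching identity α+β = μ(1−μ)/Var − 1 gives
α+β = 0.0979/0.001849 − 1 = 51.9475, so α = μ·51.9475 = 5.714 and β = (1−μ)·51.9475 = 46.233.

α = 5.714, β = 46.233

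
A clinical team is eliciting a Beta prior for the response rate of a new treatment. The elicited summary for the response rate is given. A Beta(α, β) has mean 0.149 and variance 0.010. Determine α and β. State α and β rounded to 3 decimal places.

α = 1.740, β = 9.940

Let s = α+β. The Beta variance is μ(1−μ)/(s+1).
So s+1 = μ(1−μ)/σ² = (0.149×0.851)/0.010 = 0.126799/0.010 = 12.6799, giving s = 11.6799.
Then α = μs = 0.149×11.6799 = 1.740 and β = (1−μ)s = 0.851×11.6799 = 9.940.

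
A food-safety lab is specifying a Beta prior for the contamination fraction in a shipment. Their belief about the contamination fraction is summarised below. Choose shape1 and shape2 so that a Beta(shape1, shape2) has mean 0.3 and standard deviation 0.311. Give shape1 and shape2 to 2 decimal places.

shape1 = 0.35, shape2 = 0.82

σ² = 0.311² = 0.096721.
With s = shape1+shape2, Var = μ(1−μ)/(s+1), so s+1 = (0.3×0.7)/0.096721 = 2.1712 and s = 1.1712.
shape1 = μs = 0.35, shape2 = (1−μ)s = 0.82.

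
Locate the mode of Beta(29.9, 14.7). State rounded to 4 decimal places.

0.6784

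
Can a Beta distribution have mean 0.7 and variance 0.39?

No

A Beta with mean μ has variance μ(1−μ)/(α+β+1) < μ(1−μ).
Here μ(1−μ) = 0.7×0.3 = 0.21, and 0.39 ≥ 0.21.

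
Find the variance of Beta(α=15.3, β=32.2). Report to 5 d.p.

0.00450

Var = αβ/[(α+β)²(α+β+1)] = (15.3×32.2)/(47.5²×48.5) = 492.66/109428.125 = 0.00450.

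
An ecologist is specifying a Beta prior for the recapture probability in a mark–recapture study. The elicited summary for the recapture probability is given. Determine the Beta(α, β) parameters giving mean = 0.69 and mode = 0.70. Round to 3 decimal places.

α = 27.600, β = 12.400

Let s = α+β. Mean gives α = μs = 0.69s; mode gives (α−1)/(s−2) = 0.70.
Substituting: 0.69s − 1 = 0.70(s−2) = 0.70s − 1.40, so -0.01s = -0.40 and s = 40.0000.
Then α = 0.69×40.0000 = 27.600 and β = s−α = 12.400.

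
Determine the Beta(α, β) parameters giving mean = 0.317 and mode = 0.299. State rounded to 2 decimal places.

α = 7.08, β = 15.25

Let s = α+β. Mean gives α = μs = 0.317s; mode gives (α−1)/(s−2) = 0.299.
Substituting: 0.317s − 1 = 0.299(s−2) = 0.299s − 0.598, so 0.018s = 0.402 and s = 22.3333.
Then α = 0.317×22.3333 = 7.08 and β = s−α = 15.25.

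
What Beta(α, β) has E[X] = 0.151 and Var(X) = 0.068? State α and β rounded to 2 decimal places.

Write ν = α+β; then α = μν and Var = μ(1−μ)/(ν+1).
ν = μ(1−μ)/Var − 1 = 0.128199/0.068 − 1 = 0.8853.
α = 0.151·0.8853 = 0.13, β = 0.849·0.8853 = 0.75.

α = 0.13, β = 0.75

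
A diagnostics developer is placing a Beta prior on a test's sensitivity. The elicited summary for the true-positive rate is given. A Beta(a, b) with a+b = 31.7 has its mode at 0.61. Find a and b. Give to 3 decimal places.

a = 19.117, b = 12.583

Mode = (a−1)/(κ−2) with κ = a+b, so a−1 = 0.61·29.7 = 18.117.
a = 19.117; b = κ − a = 12.583.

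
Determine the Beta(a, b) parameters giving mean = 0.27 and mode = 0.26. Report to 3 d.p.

With s = a+b: μ = a/s and mode = (a−1)/(s−2). Eliminating a = μs,
μs − 1 = m(s−2) ⇒ s(μ−m) = 1−2m ⇒ s = 0.48/0.01 = 48.0000.
So a = μs = 12.960, b = (1−μ)s = 35.040.

a = 12.960, b = 35.040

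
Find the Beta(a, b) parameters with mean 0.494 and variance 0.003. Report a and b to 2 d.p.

By moment matching, a+b = μ(1−μ)/σ² − 1 = (0.494·0.506)/0.003 − 1 = 83.3213 − 1 = 82.3213.
Since a/(a+b) = μ, a = 0.494·82.3213 = 40.67 and b = 0.506·82.3213 = 41.65.

a = 40.67, b = 41.65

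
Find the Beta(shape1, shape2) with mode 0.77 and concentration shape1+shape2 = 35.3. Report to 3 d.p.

shape1 = 26.641, shape2 = 8.659

Mode = (shape1−1)/(κ−2) with κ = shape1+shape2, so shape1−1 = 0.77·33.3 = 25.641.
shape1 = 26.641; shape2 = κ − shape1 = 8.659.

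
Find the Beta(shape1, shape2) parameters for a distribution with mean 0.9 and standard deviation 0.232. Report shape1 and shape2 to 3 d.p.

Variance = 0.232² = 0.053824. The moment-matching identity shape1+shape2 = μ(1−μ)/Var − 1 gives
shape1+shape2 = 0.09/0.053824 − 1 = 0.6721, so shape1 = μ·0.6721 = 0.605 and shape2 = (1−μ)·0.6721 = 0.067.

shape1 = 0.605, shape2 = 0.067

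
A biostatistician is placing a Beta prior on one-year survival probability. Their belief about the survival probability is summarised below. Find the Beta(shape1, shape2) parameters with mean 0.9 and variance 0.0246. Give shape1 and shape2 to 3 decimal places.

Let s = shape1+shape2. The Beta variance is μ(1−μ)/(s+1).
So s+1 = μ(1−μ)/σ² = (0.9×0.1)/0.0246 = 0.09/0.0246 = 3.6585, giving s = 2.6585.
Then shape1 = μs = 0.9×2.6585 = 2.393 and shape2 = (1−μ)s = 0.1×2.6585 = 0.266.

shape1 = 2.393, shape2 = 0.266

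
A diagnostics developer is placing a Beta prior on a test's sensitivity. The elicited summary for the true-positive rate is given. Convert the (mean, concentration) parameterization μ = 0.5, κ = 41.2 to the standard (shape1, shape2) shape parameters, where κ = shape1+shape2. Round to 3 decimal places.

shape1 = μκ = 0.5×41.2 = 20.600 and shape2 = (1−μ)κ = 0.5×41.2 = 20.600.

shape1 = 20.600, shape2 = 20.600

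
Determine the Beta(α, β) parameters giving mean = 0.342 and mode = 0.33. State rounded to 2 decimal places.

α = 9.69, β = 18.64

With s = α+β: μ = α/s and mode = (α−1)/(s−2). Eliminating α = μs,
μs − 1 = m(s−2) ⇒ s(μ−m) = 1−2m ⇒ s = 0.34/0.012 = 28.3333.
So α = μs = 9.69, β = (1−μ)s = 18.64.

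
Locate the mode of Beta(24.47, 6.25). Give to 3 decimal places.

The density x^(α−1)(1−x)^(β−1) is maximised at (α−1)/(α+β−2) = 23.47/28.72 = 0.817.

0.817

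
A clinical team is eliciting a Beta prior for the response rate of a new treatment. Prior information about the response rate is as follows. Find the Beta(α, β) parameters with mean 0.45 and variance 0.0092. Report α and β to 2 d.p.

α = 11.66, β = 14.25

Let s = α+β. The Beta variance is μ(1−μ)/(s+1).
So s+1 = μ(1−μ)/σ² = (0.45×0.55)/0.0092 = 0.2475/0.0092 = 26.9022, giving s = 25.9022.
Then α = μs = 0.45×25.9022 = 11.66 and β = (1−μ)s = 0.55×25.9022 = 14.25.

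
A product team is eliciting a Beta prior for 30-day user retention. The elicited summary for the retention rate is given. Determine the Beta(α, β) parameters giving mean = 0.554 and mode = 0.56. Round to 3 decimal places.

With s = α+β: μ = α/s and mode = (α−1)/(s−2). Eliminating α = μs,
μs − 1 = m(s−2) ⇒ s(μ−m) = 1−2m ⇒ s = -0.12/-0.006 = 20.0000.
So α = μs = 11.080, β = (1−μ)s = 8.920.

α = 11.080, β = 8.920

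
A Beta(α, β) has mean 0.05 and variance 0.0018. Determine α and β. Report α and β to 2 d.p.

Let s = α+β. The Beta variance is μ(1−μ)/(s+1).
So s+1 = μ(1−μ)/σ² = (0.05×0.95)/0.0018 = 0.0475/0.0018 = 26.3889, giving s = 25.3889.
Then α = μs = 0.05×25.3889 = 1.27 and β = (1−μ)s = 0.95×25.3889 = 24.12.

α = 1.27, β = 24.12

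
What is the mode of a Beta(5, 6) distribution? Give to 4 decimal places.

With α,β > 1, mode = (α−1)/(α+β−2) = 4/9 = 0.4444.

0.4444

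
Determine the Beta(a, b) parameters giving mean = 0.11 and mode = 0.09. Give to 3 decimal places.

With s = a+b: μ = a/s and mode = (a−1)/(s−2). Eliminating a = μs,
μs − 1 = m(s−2) ⇒ s(μ−m) = 1−2m ⇒ s = 0.82/0.02 = 41.0000.
So a = μs = 4.510, b = (1−μ)s = 36.490.

a = 4.510, b = 36.490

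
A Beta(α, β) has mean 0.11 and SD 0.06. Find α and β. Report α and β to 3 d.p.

σ² = 0.06² = 0.0036.
With s = α+β, Var = μ(1−μ)/(s+1), so s+1 = (0.11×0.89)/0.0036 = 27.1944 and s = 26.1944.
α = μs = 2.881, β = (1−μ)s = 23.313.

α = 2.881, β = 23.313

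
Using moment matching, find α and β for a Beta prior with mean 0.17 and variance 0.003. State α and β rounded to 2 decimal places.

α = 7.83, β = 38.21

Write ν = α+β; then α = μν and Var = μ(1−μ)/(ν+1).
ν = μ(1−μ)/Var − 1 = 0.1411/0.003 − 1 = 46.0333.
α = 0.17·46.0333 = 7.83, β = 0.83·46.0333 = 38.21.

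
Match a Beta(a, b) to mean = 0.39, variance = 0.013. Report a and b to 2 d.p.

a = 6.75, b = 10.55

By moment matching, a+b = μ(1−μ)/σ² − 1 = (0.39·0.61)/0.013 − 1 = 18.3000 − 1 = 17.3000.
Since a/(a+b) = μ, a = 0.39·17.3000 = 6.75 and b = 0.61·17.3000 = 10.55.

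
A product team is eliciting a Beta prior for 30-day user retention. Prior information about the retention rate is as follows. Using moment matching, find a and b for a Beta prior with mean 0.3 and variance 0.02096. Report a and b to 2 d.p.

a = 2.71, b = 6.31

By moment matching, a+b = μ(1−μ)/σ² − 1 = (0.3·0.7)/0.02096 − 1 = 10.0191 − 1 = 9.0191.
Since a/(a+b) = μ, a = 0.3·9.0191 = 2.71 and b = 0.7·9.0191 = 6.31.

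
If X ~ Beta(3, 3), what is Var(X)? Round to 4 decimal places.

α+β = 6 and αβ = 9, so Var = αβ/[(α+β)²(α+β+1)] = 9/252 = 0.0357.

0.0357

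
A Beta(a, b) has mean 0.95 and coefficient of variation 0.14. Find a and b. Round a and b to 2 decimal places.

σ = CV·μ = 0.14×0.95 = 0.13300, so σ² = 0.017689.
s+1 = μ(1−μ)/σ² = 0.0475/0.017689 = 2.6853, so s = a+b = 1.6853.
a = μs = 1.60, b = (1−μ)s = 0.08.

a = 1.60, b = 0.08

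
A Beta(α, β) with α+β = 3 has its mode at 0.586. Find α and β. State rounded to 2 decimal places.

For α,β>1 the mode is (α−1)/(α+β−2), so α = mode·(κ−2)+1 = 0.586×1+1 = 1.59.
And β = (1−mode)·(κ−2)+1 = 0.414×1+1 = 1.41.

α = 1.59, β = 1.41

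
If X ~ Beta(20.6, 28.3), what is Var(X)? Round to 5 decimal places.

Var = αβ/[(α+β)²(α+β+1)] = (20.6×28.3)/(48.9²×49.9) = 582.98/119321.379 = 0.00489.

0.00489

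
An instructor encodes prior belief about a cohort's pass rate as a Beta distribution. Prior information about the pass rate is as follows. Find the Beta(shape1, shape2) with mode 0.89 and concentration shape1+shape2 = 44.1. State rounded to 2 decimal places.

Since the density peak of Beta(shape1,shape2) is at (shape1−1)/(shape1+shape2−2),
shape1 = 1 + 0.89(44.1−2) = 38.47 and shape2 = 44.1 − 38.47 = 5.63.

shape1 = 38.47, shape2 = 5.63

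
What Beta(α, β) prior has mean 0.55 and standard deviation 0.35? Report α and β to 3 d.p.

α = 0.561, β = 0.459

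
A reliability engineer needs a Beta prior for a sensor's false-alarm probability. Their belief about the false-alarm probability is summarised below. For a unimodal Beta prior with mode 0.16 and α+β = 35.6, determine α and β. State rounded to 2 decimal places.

α = 6.38, β = 29.22

Mode = (α−1)/(κ−2) with κ = α+β, so α−1 = 0.16·33.6 = 5.38.
α = 6.38; β = κ − α = 29.22.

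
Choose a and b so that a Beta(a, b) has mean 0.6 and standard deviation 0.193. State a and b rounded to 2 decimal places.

a = 3.27, b = 2.18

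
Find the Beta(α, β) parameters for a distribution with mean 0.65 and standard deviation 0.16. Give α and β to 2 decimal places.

α = 5.13, β = 2.76

Variance = 0.16² = 0.0256. The moment-matching identity α+β = μ(1−μ)/Var − 1 gives
α+β = 0.2275/0.0256 − 1 = 7.8867, so α = μ·7.8867 = 5.13 and β = (1−μ)·7.8867 = 2.76.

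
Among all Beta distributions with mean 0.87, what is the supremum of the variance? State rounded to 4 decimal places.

For fixed mean μ the Beta variance is μ(1−μ)/(α+β+1), increasing as α+β decreases.
Its least upper bound (not attained) is μ(1−μ) = 0.87·0.13 = 0.1131.

0.1131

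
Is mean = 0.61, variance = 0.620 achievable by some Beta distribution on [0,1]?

No

A Beta with mean μ has variance μ(1−μ)/(α+β+1) < μ(1−μ).
Here μ(1−μ) = 0.61×0.39 = 0.2379, and 0.620 ≥ 0.2379.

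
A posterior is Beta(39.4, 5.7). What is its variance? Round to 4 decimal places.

0.0024

α+β = 45.1 and αβ = 224.58, so Var = αβ/[(α+β)²(α+β+1)] = 224.58/93767.861 = 0.0024.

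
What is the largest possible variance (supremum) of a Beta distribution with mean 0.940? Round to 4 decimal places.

Var = μ(1−μ)/(α+β+1), which approaches μ(1−μ) as α+β → 0.
So the supremum is μ(1−μ) = 0.940×0.060 = 0.0564.

0.0564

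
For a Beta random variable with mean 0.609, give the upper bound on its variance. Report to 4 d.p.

0.2381

For fixed mean μ the Beta variance is μ(1−μ)/(α+β+1), increasing as α+β decreases.
Its least upper bound (not attained) is μ(1−μ) = 0.609·0.391 = 0.2381.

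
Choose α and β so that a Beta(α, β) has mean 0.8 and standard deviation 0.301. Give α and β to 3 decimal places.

α = 0.613, β = 0.153

σ² = 0.301² = 0.090601.
With s = α+β, Var = μ(1−μ)/(s+1), so s+1 = (0.8×0.2)/0.090601 = 1.7660 and s = 0.7660.
α = μs = 0.613, β = (1−μ)s = 0.153.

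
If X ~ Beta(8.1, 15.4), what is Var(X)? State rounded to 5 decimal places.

α+β = 23.5 and αβ = 124.74, so Var = αβ/[(α+β)²(α+β+1)] = 124.74/13530.125 = 0.00922.

0.00922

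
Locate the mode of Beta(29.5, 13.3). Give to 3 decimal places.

0.699

The density x^(α−1)(1−x)^(β−1) is maximised at (α−1)/(α+β−2) = 28.5/40.8 = 0.699.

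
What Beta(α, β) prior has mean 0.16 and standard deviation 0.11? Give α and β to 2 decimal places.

Variance = 0.11² = 0.0121. The moment-matching identity α+β = μ(1−μ)/Var − 1 gives
α+β = 0.1344/0.0121 − 1 = 10.1074, so α = μ·10.1074 = 1.62 and β = (1−μ)·10.1074 = 8.49.

α = 1.62, β = 8.49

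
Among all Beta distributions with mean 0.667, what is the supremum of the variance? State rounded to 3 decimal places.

0.222

For fixed mean μ the Beta variance is μ(1−μ)/(α+β+1), increasing as α+β decreases.
Its least upper bound (not attained) is μ(1−μ) = 0.667·0.333 = 0.222.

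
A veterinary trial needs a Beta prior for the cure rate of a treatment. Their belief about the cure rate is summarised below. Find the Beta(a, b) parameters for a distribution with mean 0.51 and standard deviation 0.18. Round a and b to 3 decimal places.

a = 3.424, b = 3.289

First σ² = 0.0324. Setting a = μn, b = (1−μ)n with n = a+b,
μ(1−μ)/(n+1) = 0.0324 ⇒ n+1 = 0.2499/0.0324 = 7.7130 ⇒ n = 6.7130.
Hence a = 0.51×6.7130 = 3.424, b = 0.49×6.7130 = 3.289.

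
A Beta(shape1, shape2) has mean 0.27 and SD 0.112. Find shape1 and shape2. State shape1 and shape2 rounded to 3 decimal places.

First σ² = 0.012544. Setting shape1 = μn, shape2 = (1−μ)n with n = shape1+shape2,
μ(1−μ)/(n+1) = 0.012544 ⇒ n+1 = 0.1971/0.012544 = 15.7127 ⇒ n = 14.7127.
Hence shape1 = 0.27×14.7127 = 3.972, shape2 = 0.73×14.7127 = 10.740.

shape1 = 3.972, shape2 = 10.740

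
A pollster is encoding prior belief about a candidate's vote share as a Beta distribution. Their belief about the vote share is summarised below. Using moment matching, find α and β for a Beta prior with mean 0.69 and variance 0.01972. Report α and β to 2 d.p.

α = 6.79, β = 3.05

By moment matching, α+β = μ(1−μ)/σ² − 1 = (0.69·0.31)/0.01972 − 1 = 10.8469 − 1 = 9.8469.
Since α/(α+β) = μ, α = 0.69·9.8469 = 6.79 and β = 0.31·9.8469 = 3.05.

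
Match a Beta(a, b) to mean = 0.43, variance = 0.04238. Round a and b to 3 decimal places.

a = 2.057, b = 2.727

Let s = a+b. The Beta variance is μ(1−μ)/(s+1).
So s+1 = μ(1−μ)/σ² = (0.43×0.57)/0.04238 = 0.2451/0.04238 = 5.7834, giving s = 4.7834.
Then a = μs = 0.43×4.7834 = 2.057 and b = (1−μ)s = 0.57×4.7834 = 2.727.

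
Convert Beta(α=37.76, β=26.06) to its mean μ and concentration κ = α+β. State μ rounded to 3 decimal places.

κ = α+β = 37.76+26.06 = 63.82; μ = α/κ = 37.76/63.82 = 0.592.

μ = 0.592, κ = 63.82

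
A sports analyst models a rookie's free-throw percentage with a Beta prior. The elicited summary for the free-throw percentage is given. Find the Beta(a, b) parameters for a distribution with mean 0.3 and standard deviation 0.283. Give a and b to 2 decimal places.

a = 0.49, b = 1.14

First σ² = 0.080089. Setting a = μn, b = (1−μ)n with n = a+b,
μ(1−μ)/(n+1) = 0.080089 ⇒ n+1 = 0.21/0.080089 = 2.6221 ⇒ n = 1.6221.
Hence a = 0.3×1.6221 = 0.49, b = 0.7×1.6221 = 1.14.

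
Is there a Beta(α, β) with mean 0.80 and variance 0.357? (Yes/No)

A Beta with mean μ has variance μ(1−μ)/(α+β+1) < μ(1−μ).
Here μ(1−μ) = 0.80×0.20 = 0.1600, and 0.357 ≥ 0.1600.

No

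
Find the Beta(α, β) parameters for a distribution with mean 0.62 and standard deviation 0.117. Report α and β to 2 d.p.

α = 10.05, β = 6.16

Variance = 0.117² = 0.013689. The moment-matching identity α+β = μ(1−μ)/Var − 1 gives
α+β = 0.2356/0.013689 − 1 = 16.2109, so α = μ·16.2109 = 10.05 and β = (1−μ)·16.2109 = 6.16.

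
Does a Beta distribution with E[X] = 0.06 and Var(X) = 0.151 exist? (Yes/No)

No

For any Beta, Var(X) < E[X]·(1−E[X]).
Here μ(1−μ) = 0.06×0.94 = 0.0564, and 0.151 ≥ 0.0564.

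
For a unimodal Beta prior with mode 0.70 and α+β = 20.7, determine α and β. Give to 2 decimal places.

Mode = (α−1)/(κ−2) with κ = α+β, so α−1 = 0.70·18.7 = 13.09.
α = 14.09; β = κ − α = 6.61.

α = 14.09, β = 6.61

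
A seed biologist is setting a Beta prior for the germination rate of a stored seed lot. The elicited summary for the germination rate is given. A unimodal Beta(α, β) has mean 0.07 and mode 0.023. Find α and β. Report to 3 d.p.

With s = α+β: μ = α/s and mode = (α−1)/(s−2). Eliminating α = μs,
μs − 1 = m(s−2) ⇒ s(μ−m) = 1−2m ⇒ s = 0.954/0.047 = 20.2979.
So α = μs = 1.421, β = (1−μ)s = 18.877.

α = 1.421, β = 18.877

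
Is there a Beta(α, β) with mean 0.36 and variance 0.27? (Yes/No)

No

For any Beta, Var(X) < E[X]·(1−E[X]).
Here μ(1−μ) = 0.36×0.64 = 0.2304, and 0.27 ≥ 0.2304.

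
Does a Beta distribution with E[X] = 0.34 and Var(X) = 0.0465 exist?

Yes

A Beta with mean μ has variance μ(1−μ)/(α+β+1) < μ(1−μ).
Here μ(1−μ) = 0.34×0.66 = 0.2244, and 0.0465 < 0.2244.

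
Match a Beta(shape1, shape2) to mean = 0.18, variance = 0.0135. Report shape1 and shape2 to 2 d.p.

shape1 = 1.79, shape2 = 8.15

By moment matching, shape1+shape2 = μ(1−μ)/σ² − 1 = (0.18·0.82)/0.0135 − 1 = 10.9333 − 1 = 9.9333.
Since shape1/(shape1+shape2) = μ, shape1 = 0.18·9.9333 = 1.79 and shape2 = 0.82·9.9333 = 8.15.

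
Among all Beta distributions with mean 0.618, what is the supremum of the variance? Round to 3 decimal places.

Var = μ(1−μ)/(α+β+1), which approaches μ(1−μ) as α+β → 0.
So the supremum is μ(1−μ) = 0.618×0.382 = 0.236.

0.236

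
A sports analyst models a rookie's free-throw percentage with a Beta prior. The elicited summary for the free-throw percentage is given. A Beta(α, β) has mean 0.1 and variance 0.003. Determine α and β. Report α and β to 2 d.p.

Write ν = α+β; then α = μν and Var = μ(1−μ)/(ν+1).
ν = μ(1−μ)/Var − 1 = 0.09/0.003 − 1 = 29.0000.
α = 0.1·29.0000 = 2.90, β = 0.9·29.0000 = 26.10.

α = 2.90, β = 26.10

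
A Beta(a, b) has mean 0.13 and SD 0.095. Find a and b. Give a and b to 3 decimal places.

a = 1.499, b = 10.033

Variance = 0.095² = 0.009025. The moment-matching identity a+b = μ(1−μ)/Var − 1 gives
a+b = 0.1131/0.009025 − 1 = 11.5319, so a = μ·11.5319 = 1.499 and b = (1−μ)·11.5319 = 10.033.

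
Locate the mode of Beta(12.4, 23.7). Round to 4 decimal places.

0.3343

With α,β > 1, mode = (α−1)/(α+β−2) = 11.4/34.1 = 0.3343.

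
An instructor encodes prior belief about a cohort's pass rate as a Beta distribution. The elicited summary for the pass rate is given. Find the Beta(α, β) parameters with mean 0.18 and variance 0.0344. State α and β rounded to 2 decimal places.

By moment matching, α+β = μ(1−μ)/σ² − 1 = (0.18·0.82)/0.0344 − 1 = 4.2907 − 1 = 3.2907.
Since α/(α+β) = μ, α = 0.18·3.2907 = 0.59 and β = 0.82·3.2907 = 2.70.

α = 0.59, β = 2.70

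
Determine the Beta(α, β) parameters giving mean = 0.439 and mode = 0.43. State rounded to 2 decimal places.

α = 6.83, β = 8.73

Let s = α+β. Mean gives α = μs = 0.439s; mode gives (α−1)/(s−2) = 0.43.
Substituting: 0.439s − 1 = 0.43(s−2) = 0.43s − 0.86, so 0.009s = 0.14 and s = 15.5556.
Then α = 0.439×15.5556 = 6.83 and β = s−α = 8.73.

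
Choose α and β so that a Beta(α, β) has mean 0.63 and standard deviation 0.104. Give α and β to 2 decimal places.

α = 12.95, β = 7.60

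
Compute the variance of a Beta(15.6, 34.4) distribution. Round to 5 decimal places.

0.00421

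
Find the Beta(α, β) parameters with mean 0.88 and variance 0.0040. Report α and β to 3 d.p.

α = 22.352, β = 3.048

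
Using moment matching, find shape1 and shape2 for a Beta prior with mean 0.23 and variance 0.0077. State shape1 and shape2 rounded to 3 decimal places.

shape1 = 5.060, shape2 = 16.940

Write ν = shape1+shape2; then shape1 = μν and Var = μ(1−μ)/(ν+1).
ν = μ(1−μ)/Var − 1 = 0.1771/0.0077 − 1 = 22.0000.
shape1 = 0.23·22.0000 = 5.060, shape2 = 0.77·22.0000 = 16.940.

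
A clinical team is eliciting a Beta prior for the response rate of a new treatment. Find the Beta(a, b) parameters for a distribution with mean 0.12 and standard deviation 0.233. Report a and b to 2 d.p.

Variance = 0.233² = 0.054289. The moment-matching identity a+b = μ(1−μ)/Var − 1 gives
a+b = 0.1056/0.054289 − 1 = 0.9451, so a = μ·0.9451 = 0.11 and b = (1−μ)·0.9451 = 0.83.

a = 0.11, b = 0.83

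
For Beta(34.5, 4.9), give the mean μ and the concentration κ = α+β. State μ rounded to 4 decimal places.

μ = 0.8756, κ = 39.4

κ = α+β = 34.5+4.9 = 39.4; μ = α/κ = 34.5/39.4 = 0.8756.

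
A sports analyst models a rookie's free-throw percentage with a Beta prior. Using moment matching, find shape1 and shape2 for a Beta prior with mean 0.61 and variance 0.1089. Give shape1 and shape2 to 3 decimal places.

Let s = shape1+shape2. The Beta variance is μ(1−μ)/(s+1).
So s+1 = μ(1−μ)/σ² = (0.61×0.39)/0.1089 = 0.2379/0.1089 = 2.1846, giving s = 1.1846.
Then shape1 = μs = 0.61×1.1846 = 0.723 and shape2 = (1−μ)s = 0.39×1.1846 = 0.462.

shape1 = 0.723, shape2 = 0.462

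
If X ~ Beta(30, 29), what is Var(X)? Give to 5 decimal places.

μ = 30/59 = 0.508475; Var = μ(1−μ)/(α+β+1) = 0.2499282/60 = 0.00417.

0.00417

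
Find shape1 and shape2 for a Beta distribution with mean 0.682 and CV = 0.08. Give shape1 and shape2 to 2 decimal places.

Var = (CV·μ)² = (0.08×0.682)² = 0.002977.
shape1+shape2 = μ(1−μ)/Var − 1 = 0.216876/0.002977 − 1 = 71.8556.
Thus shape1 = 0.682·71.8556 = 49.01 and shape2 = 0.318·71.8556 = 22.85.

shape1 = 49.01, shape2 = 22.85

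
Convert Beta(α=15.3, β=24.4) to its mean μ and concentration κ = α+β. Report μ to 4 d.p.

μ = 0.3854, κ = 39.7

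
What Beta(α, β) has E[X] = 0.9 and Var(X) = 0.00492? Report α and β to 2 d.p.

α = 15.56, β = 1.73

Let s = α+β. The Beta variance is μ(1−μ)/(s+1).
So s+1 = μ(1−μ)/σ² = (0.9×0.1)/0.00492 = 0.09/0.00492 = 18.2927, giving s = 17.2927.
Then α = μs = 0.9×17.2927 = 15.56 and β = (1−μ)s = 0.1×17.2927 = 1.73.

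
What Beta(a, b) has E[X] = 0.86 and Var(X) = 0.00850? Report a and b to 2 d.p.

a = 11.32, b = 1.84

Write ν = a+b; then a = μν and Var = μ(1−μ)/(ν+1).
ν = μ(1−μ)/Var − 1 = 0.1204/0.00850 − 1 = 13.1647.
a = 0.86·13.1647 = 11.32, b = 0.14·13.1647 = 1.84.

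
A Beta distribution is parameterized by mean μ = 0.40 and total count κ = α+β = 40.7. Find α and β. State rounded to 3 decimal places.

α = 16.280, β = 24.420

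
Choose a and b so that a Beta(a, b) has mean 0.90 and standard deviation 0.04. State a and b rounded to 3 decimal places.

σ² = 0.04² = 0.0016.
With s = a+b, Var = μ(1−μ)/(s+1), so s+1 = (0.90×0.10)/0.0016 = 56.2500 and s = 55.2500.
a = μs = 49.725, b = (1−μ)s = 5.525.

a = 49.725, b = 5.525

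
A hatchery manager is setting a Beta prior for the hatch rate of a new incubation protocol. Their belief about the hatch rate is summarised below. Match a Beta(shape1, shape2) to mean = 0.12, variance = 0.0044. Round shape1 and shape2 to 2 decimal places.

Let s = shape1+shape2. The Beta variance is μ(1−μ)/(s+1).
So s+1 = μ(1−μ)/σ² = (0.12×0.88)/0.0044 = 0.1056/0.0044 = 24.0000, giving s = 23.0000.
Then shape1 = μs = 0.12×23.0000 = 2.76 and shape2 = (1−μ)s = 0.88×23.0000 = 20.24.

shape1 = 2.76, shape2 = 20.24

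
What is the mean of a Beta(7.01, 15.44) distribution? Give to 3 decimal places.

0.312

E[X] = α/(α+β) = 7.01/22.45 = 0.312.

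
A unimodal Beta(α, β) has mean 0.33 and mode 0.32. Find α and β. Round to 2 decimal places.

α = 11.88, β = 24.12

Let s = α+β. Mean gives α = μs = 0.33s; mode gives (α−1)/(s−2) = 0.32.
Substituting: 0.33s − 1 = 0.32(s−2) = 0.32s − 0.64, so 0.01s = 0.36 and s = 36.0000.
Then α = 0.33×36.0000 = 11.88 and β = s−α = 24.12.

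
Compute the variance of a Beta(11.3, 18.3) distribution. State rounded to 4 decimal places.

Var = αβ/[(α+β)²(α+β+1)] = (11.3×18.3)/(29.6²×30.6) = 206.79/26810.496 = 0.0077.

0.0077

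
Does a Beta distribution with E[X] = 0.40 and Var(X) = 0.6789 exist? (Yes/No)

No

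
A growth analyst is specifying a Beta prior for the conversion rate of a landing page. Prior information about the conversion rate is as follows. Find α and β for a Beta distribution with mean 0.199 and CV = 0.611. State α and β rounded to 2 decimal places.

σ = CV·μ = 0.611×0.199 = 0.12159, so σ² = 0.014784.
s+1 = μ(1−μ)/σ² = 0.159399/0.014784 = 10.7819, so s = α+β = 9.7819.
α = μs = 1.95, β = (1−μ)s = 7.84.

α = 1.95, β = 7.84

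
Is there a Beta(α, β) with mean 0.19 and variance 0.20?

A Beta with mean μ has variance μ(1−μ)/(α+β+1) < μ(1−μ).
Here μ(1−μ) = 0.19×0.81 = 0.1539, and 0.20 ≥ 0.1539.

No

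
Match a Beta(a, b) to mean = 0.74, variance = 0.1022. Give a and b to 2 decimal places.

a = 0.65, b = 0.23

Write ν = a+b; then a = μν and Var = μ(1−μ)/(ν+1).
ν = μ(1−μ)/Var − 1 = 0.1924/0.1022 − 1 = 0.8826.
a = 0.74·0.8826 = 0.65, b = 0.26·0.8826 = 0.23.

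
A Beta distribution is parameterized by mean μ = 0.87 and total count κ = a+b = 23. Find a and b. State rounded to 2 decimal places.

a = 20.01, b = 2.99

Split κ in proportion μ : (1−μ): a = 0.87·23 = 20.01, b = 23 − 20.01 = 2.99.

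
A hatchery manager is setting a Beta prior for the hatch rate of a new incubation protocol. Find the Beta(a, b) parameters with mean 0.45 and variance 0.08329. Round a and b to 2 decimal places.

Write ν = a+b; then a = μν and Var = μ(1−μ)/(ν+1).
ν = μ(1−μ)/Var − 1 = 0.2475/0.08329 − 1 = 1.9715.
a = 0.45·1.9715 = 0.89, b = 0.55·1.9715 = 1.08.

a = 0.89, b = 1.08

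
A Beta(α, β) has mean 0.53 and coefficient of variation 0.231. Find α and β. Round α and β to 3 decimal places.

α = 8.278, β = 7.341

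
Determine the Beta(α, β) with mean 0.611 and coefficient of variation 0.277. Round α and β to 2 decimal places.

α = 4.46, β = 2.84

σ = CV·μ = 0.277×0.611 = 0.16925, so σ² = 0.028645.
s+1 = μ(1−μ)/σ² = 0.237679/0.028645 = 8.2975, so s = α+β = 7.2975.
α = μs = 4.46, β = (1−μ)s = 2.84.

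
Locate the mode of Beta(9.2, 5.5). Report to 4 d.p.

With α,β > 1, mode = (α−1)/(α+β−2) = 8.2/12.7 = 0.6457.

0.6457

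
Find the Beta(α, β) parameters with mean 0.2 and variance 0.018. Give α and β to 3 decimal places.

By moment matching, α+β = μ(1−μ)/σ² − 1 = (0.2·0.8)/0.018 − 1 = 8.8889 − 1 = 7.8889.
Since α/(α+β) = μ, α = 0.2·7.8889 = 1.578 and β = 0.8·7.8889 = 6.311.

α = 1.578, β = 6.311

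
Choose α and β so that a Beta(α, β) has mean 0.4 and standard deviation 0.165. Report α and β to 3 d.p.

α = 3.126, β = 4.689

σ² = 0.165² = 0.027225.
With s = α+β, Var = μ(1−μ)/(s+1), so s+1 = (0.4×0.6)/0.027225 = 8.8154 and s = 7.8154.
α = μs = 3.126, β = (1−μ)s = 4.689.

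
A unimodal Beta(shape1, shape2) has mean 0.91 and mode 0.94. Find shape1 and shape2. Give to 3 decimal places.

shape1 = 26.693, shape2 = 2.640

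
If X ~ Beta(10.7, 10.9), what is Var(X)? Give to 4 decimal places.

0.0111

μ = 10.7/21.6 = 0.495370; Var = μ(1−μ)/(α+β+1) = 0.2499786/22.6 = 0.0111.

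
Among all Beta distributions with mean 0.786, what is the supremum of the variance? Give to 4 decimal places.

Var = μ(1−μ)/(α+β+1), which approaches μ(1−μ) as α+β → 0.
So the supremum is μ(1−μ) = 0.786×0.214 = 0.1682.

0.1682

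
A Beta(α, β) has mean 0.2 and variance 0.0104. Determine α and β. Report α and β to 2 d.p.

α = 2.88, β = 11.51

Let s = α+β. The Beta variance is μ(1−μ)/(s+1).
So s+1 = μ(1−μ)/σ² = (0.2×0.8)/0.0104 = 0.16/0.0104 = 15.3846, giving s = 14.3846.
Then α = μs = 0.2×14.3846 = 2.88 and β = (1−μ)s = 0.8×14.3846 = 11.51.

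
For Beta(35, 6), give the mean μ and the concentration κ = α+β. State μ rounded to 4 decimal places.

μ = 0.8537, κ = 41

κ = α+β = 35+6 = 41; μ = α/κ = 35/41 = 0.8537.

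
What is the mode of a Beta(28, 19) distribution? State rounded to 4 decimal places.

0.6000

With α,β > 1, mode = (α−1)/(α+β−2) = 27/45 = 0.6000.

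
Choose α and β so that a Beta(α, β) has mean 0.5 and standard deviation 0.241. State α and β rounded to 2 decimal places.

α = 1.65, β = 1.65

σ² = 0.241² = 0.058081.
With s = α+β, Var = μ(1−μ)/(s+1), so s+1 = (0.5×0.5)/0.058081 = 4.3043 and s = 3.3043.
α = μs = 1.65, β = (1−μ)s = 1.65.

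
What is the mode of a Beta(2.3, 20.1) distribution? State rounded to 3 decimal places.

With α,β > 1, mode = (α−1)/(α+β−2) = 1.3/20.4 = 0.064.

0.064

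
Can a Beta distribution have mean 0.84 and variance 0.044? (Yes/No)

A Beta with mean μ has variance μ(1−μ)/(α+β+1) < μ(1−μ).
Here μ(1−μ) = 0.84×0.16 = 0.1344, and 0.044 < 0.1344.

Yes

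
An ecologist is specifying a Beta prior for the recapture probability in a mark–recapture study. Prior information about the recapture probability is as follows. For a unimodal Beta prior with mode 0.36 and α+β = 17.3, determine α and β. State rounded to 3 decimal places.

Mode = (α−1)/(κ−2) with κ = α+β, so α−1 = 0.36·15.3 = 5.508.
α = 6.508; β = κ − α = 10.792.

α = 6.508, β = 10.792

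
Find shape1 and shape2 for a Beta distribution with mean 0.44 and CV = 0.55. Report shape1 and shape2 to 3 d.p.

shape1 = 1.411, shape2 = 1.796

Var = (CV·μ)² = (0.55×0.44)² = 0.058564.
shape1+shape2 = μ(1−μ)/Var − 1 = 0.2464/0.058564 − 1 = 3.2074.
Thus shape1 = 0.44·3.2074 = 1.411 and shape2 = 0.56·3.2074 = 1.796.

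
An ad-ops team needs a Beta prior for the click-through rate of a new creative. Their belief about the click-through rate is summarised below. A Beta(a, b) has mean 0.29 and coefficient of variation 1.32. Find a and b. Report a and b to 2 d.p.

a = 0.12, b = 0.29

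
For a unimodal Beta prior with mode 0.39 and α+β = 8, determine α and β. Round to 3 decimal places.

α = 3.340, β = 4.660

For α,β>1 the mode is (α−1)/(α+β−2), so α = mode·(κ−2)+1 = 0.39×6+1 = 3.340.
And β = (1−mode)·(κ−2)+1 = 0.61×6+1 = 4.660.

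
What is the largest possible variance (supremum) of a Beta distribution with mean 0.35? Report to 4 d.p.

For fixed mean μ the Beta variance is μ(1−μ)/(α+β+1), increasing as α+β decreases.
Its least upper bound (not attained) is μ(1−μ) = 0.35·0.65 = 0.2275.

0.2275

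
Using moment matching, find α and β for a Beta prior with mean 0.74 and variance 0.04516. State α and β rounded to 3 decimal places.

α = 2.413, β = 0.848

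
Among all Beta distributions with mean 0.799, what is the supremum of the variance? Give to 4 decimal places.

0.1606

Var = μ(1−μ)/(α+β+1), which approaches μ(1−μ) as α+β → 0.
So the supremum is μ(1−μ) = 0.799×0.201 = 0.1606.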